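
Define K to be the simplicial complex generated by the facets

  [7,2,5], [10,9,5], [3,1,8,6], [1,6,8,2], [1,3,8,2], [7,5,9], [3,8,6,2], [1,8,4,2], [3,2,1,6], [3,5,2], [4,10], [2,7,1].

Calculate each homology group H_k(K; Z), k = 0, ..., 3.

We work with the vertex ordering 1 < 2 < 3 < 4 < 5 < 6 < 7 < 8 < 9 < 10. The simplices of K, each written with vertices in increasing order, are:

  0-simplices (10): [1], [2], [3], [4], [5], [6], [7], [8], [9], [10]
  1-simplices (23): (23 of them)
  2-simplices (18): (18 of them)
  3-simplices (6): [1,2,3,6], [1,2,3,8], [1,2,4,8], [1,2,6,8], [1,3,6,8], [2,3,6,8]

so the chain groups are C_0 ≅ Z^10, C_1 ≅ Z^23, C_2 ≅ Z^18, C_3 ≅ Z^6.

Boundary ∂_1: C_1 → C_0 is given by ∂[p,q] = [q] − [p]. For instance
  ∂[2,6] = [6] − [2].
The 10×23 boundary matrix has rank 9 and Smith normal form diag(1,1,1,1,1,1,1,1,1).

∂_2: C_2 → C_1 acts by ∂[p,q,r] = [q,r] − [p,r] + [p,q]. For instance
  ∂[1,4,8] = [4,8] − [1,8] + [1,4],
  ∂[1,3,8] = [3,8] − [1,8] + [1,3].
The resulting 23×18 matrix has rank 13, and its Smith normal form has invariant factors (1,1,1,1,1,1,1,1,1,1,1,1,1).

Boundary ∂_3: C_3 → C_2 sends each 3-simplex σ to the alternating sum Σ_i (−1)^i (σ with its i-th vertex removed). For instance
  ∂[1,2,6,8] = [2,6,8] − [1,6,8] + [1,2,8] − [1,2,6],
  ∂[1,2,3,6] = [2,3,6] − [1,3,6] + [1,2,6] − [1,2,3].
As a 18×6 matrix over Z this has rank 5, with invariant factors (1,1,1,1,1).

Reading off H_k = ker ∂_k / im ∂_{k+1}:

  H_0: rank C_0 − rank ∂_1 = 10 − 9 = 1, and the invariant factors of ∂_1 are all 1, so H_0 ≅ Z.
  H_1: rank ker ∂_1 − rank ∂_2 = (23 − 9) − 13 = 1, and the invariant factors of ∂_2 are all 1, so H_1 ≅ Z.
  H_2: rank ker ∂_2 − rank ∂_3 = (18 − 13) − 5 = 0, and the invariant factors of ∂_3 are all 1, so H_2 ≅ 0.
  H_3: rank ker ∂_3 − rank ∂_4 = (6 − 5) − 0 = 1, and there is no ∂_4, so H_3 ≅ Z.

As a check, the Euler characteristic is 10 − 23 + 18 − 6 = -1, which agrees with 1 − 1 + 0 − 1 = -1.

H_0 ≅ Z,  H_1 ≅ Z,  H_2 = 0,  H_3 ≅ Z.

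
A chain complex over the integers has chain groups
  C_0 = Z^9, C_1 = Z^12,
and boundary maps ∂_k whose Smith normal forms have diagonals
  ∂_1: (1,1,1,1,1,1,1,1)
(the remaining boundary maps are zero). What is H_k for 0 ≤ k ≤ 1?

H_0 ≅ Z,  H_1 ≅ Z^4.

H_0: b_0 = 9 − 0 − 8 = 1; torsion from ∂_1 factors > 1: none. So H_0 ≅ Z.
H_1: b_1 = 12 − 8 − 0 = 4; torsion from ∂_2 factors > 1: none. So H_1 ≅ Z^4.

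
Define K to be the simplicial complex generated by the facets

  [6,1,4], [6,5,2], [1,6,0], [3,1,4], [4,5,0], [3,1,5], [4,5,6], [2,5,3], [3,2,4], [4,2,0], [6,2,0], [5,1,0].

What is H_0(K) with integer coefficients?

H_0 = Z.

Order the vertices as 0 < 1 < 2 < 3 < 4 < 5 < 6. Listing each simplex with vertices in this order, K has dimension 2 with simplices:

  0-simplices (7): [0], [1], [2], [3], [4], [5], [6]
  1-simplices (18): [0,1], [0,2], [0,4], [0,5], [0,6], [1,3], [1,4], [1,5], [1,6], [2,3], [2,4], [2,5], [2,6], [3,4], [3,5], [4,5], [4,6], [5,6]
  2-simplices (12): [0,1,5], [0,1,6], [0,2,4], [0,2,6], [0,4,5], [1,3,4], [1,3,5], [1,4,6], [2,3,4], [2,3,5], [2,5,6], [4,5,6]

giving chain groups C_0 ≅ Z^7, C_1 ≅ Z^18, C_2 ≅ Z^12.

The boundary map ∂_1: C_1 → C_0 sends each edge [p,q] (with p < q) to q − p.
As a 7×18 matrix over Z this has rank 6, with invariant factors (1,1,1,1,1,1).

∂_2: C_2 → C_1 maps a triangle to the signed sum of its edges. For instance
  ∂[0,1,5] = [1,5] − [0,5] + [0,1],
  ∂[1,3,5] = [3,5] − [1,5] + [1,3].
As a 18×12 matrix over Z this has rank 12, with invariant factors (1,1,1,1,1,1,1,1,1,1,1,2).

Computing H_k = (kernel of ∂_k) / (image of ∂_{k+1}):

  H_0: rank C_0 − rank ∂_1 = 7 − 6 = 1, and the invariant factors of ∂_1 are all 1, so H_0 = Z.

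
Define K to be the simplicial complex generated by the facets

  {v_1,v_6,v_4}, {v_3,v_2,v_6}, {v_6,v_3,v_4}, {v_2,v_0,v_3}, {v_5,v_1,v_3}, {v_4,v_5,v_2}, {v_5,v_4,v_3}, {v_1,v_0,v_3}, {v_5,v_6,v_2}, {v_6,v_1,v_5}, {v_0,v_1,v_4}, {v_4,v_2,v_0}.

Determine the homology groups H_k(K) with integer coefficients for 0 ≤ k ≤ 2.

H_0 ≅ Z,  H_1 ≅ Z/2,  H_2 = 0.

We work with the vertex ordering v_0 < v_1 < v_2 < v_3 < v_4 < v_5 < v_6. The simplices of K, each written with vertices in increasing order, are:

  0-simplices (7): [v_0], [v_1], [v_2], [v_3], [v_4], [v_5], [v_6]
  1-simplices (18): (18 of them)
  2-simplices (12): (12 of them)

giving chain groups C_0 ≅ Z^7, C_1 ≅ Z^18, C_2 ≅ Z^12.

The boundary map ∂_1: C_1 → C_0 maps an edge to its endpoints' difference, ∂[p,q] = q − p.
This gives a 7×18 integer matrix of rank 6; reducing to Smith normal form yields diagonal entries (1,1,1,1,1,1).

Boundary ∂_2: C_2 → C_1 acts by ∂[p,q,r] = [q,r] − [p,r] + [p,q]. For instance
  ∂[v_2,v_5,v_6] = [v_5,v_6] − [v_2,v_6] + [v_2,v_5],
  ∂[v_0,v_2,v_3] = [v_2,v_3] − [v_0,v_3] + [v_0,v_2].
As a 18×12 matrix over Z this has rank 12, with invariant factors (1,1,1,1,1,1,1,1,1,1,1,2).

Computing H_k = (kernel of ∂_k) / (image of ∂_{k+1}):

  H_0: rank C_0 − rank ∂_1 = 7 − 6 = 1, and the invariant factors of ∂_1 are all 1, so H_0 = Z.
  H_1: rank ker ∂_1 − rank ∂_2 = (18 − 6) − 12 = 0, and ∂_2 has invariant factor 2 > 1, so H_1 = Z/2.
  H_2: rank ker ∂_2 − rank ∂_3 = (12 − 12) − 0 = 0, and there is no ∂_3, so H_2 = 0.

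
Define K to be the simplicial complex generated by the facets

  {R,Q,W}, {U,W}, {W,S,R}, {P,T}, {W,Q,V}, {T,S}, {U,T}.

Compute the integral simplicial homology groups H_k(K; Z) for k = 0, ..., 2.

Take the total order P < Q < R < S < T < U < V < W on the vertex set. Then K (dimension 2) consists of the simplices:

  0-simplices (8): P, Q, R, S, T, U, V, W
  1-simplices (11): PT, QR, QV, QW, RS, RW, ST, SW, TU, UW, VW
  2-simplices (3): QRW, QVW, RSW

Hence C_0 ≅ Z^8, C_1 ≅ Z^11, C_2 ≅ Z^3.

Boundary ∂_1: C_1 → C_0 sends each edge [p,q] (with p < q) to q − p.
As a 8×11 matrix over Z this has rank 7, with invariant factors (1,1,1,1,1,1,1).

Boundary ∂_2: C_2 → C_1 maps a triangle to the signed sum of its edges. For instance
  ∂RSW = SW − RW + RS,
  ∂QVW = VW − QW + QV.
This gives a 11×3 integer matrix of rank 3; reducing to Smith normal form yields diagonal entries (1,1,1).

From H_k ≅ ker(∂_k) / im(∂_{k+1}) we obtain:

  H_0: rank C_0 − rank ∂_1 = 8 − 7 = 1, and the invariant factors of ∂_1 are all 1, so H_0 ≅ Z.
  H_1: rank ker ∂_1 − rank ∂_2 = (11 − 7) − 3 = 1, and the invariant factors of ∂_2 are all 1, so H_1 ≅ Z.
  H_2: rank ker ∂_2 − rank ∂_3 = (3 − 3) − 0 = 0, and there is no ∂_3, so H_2 ≅ 0.

H_0 ≅ Z,  H_1 ≅ Z,  H_2 = 0.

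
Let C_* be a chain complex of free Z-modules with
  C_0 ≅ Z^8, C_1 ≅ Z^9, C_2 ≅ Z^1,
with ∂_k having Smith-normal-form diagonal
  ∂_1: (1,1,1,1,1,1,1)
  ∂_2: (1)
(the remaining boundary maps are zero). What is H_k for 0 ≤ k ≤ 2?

H_0 = Z,  H_1 = Z,  H_2 = 0.

H_0: b_0 = 8 − 0 − 7 = 1; torsion from ∂_1 factors > 1: none. So H_0 = Z.
H_1: b_1 = 9 − 7 − 1 = 1; torsion from ∂_2 factors > 1: none. So H_1 = Z.
H_2: b_2 = 1 − 1 − 0 = 0; torsion from ∂_3 factors > 1: none. So H_2 = 0.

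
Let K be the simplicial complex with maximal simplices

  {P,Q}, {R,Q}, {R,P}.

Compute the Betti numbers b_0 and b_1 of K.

b_0 = 1, b_1 = 1.

K has 3 vertices, 3 edges.
rank ∂_0 = 0, rank ∂_1 = 2 ⇒ b_0 = 3 − 0 − 2 = 1; all invariant factors of ∂_1 are 1 so no torsion. So H_0 = Z.
rank ∂_1 = 2, rank ∂_2 = 0 ⇒ b_1 = 3 − 2 − 0 = 1. So H_1 = Z.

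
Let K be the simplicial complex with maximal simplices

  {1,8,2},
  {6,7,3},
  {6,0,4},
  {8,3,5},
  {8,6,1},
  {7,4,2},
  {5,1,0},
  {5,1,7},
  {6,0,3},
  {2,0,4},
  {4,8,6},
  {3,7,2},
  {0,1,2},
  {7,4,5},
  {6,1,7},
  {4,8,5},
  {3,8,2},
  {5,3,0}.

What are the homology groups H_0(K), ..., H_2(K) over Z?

We work with the vertex ordering 0 < 1 < 2 < 3 < 4 < 5 < 6 < 7 < 8. The simplices of K, each written with vertices in increasing order, are:

  0-simplices (9): [0], [1], [2], [3], [4], [5], [6], [7], [8]
  1-simplices (27): (27 of them)
  2-simplices (18): [0,1,2], [0,1,5], [0,2,4], [0,3,5], [0,3,6], [0,4,6], [1,2,8], [1,5,7], [1,6,7], [1,6,8], [2,3,7], [2,3,8], [2,4,7], [3,5,8], [3,6,7], [4,5,7], [4,5,8], [4,6,8]

so the chain groups are C_0 ≅ Z^9, C_1 ≅ Z^27, C_2 ≅ Z^18.

∂_1: C_1 → C_0 maps an edge to its endpoints' difference, ∂[p,q] = q − p. For instance
  ∂[1,8] = [8] − [1].
This gives a 9×27 integer matrix of rank 8; reducing to Smith normal form yields diagonal entries (1,1,1,1,1,1,1,1).

∂_2: C_2 → C_1 maps a triangle to the signed sum of its edges. For instance
  ∂[0,4,6] = [4,6] − [0,6] + [0,4],
  ∂[2,3,7] = [3,7] − [2,7] + [2,3].
The 27×18 boundary matrix has rank 17 and Smith normal form diag(1,1,1,1,1,1,1,1,1,1,1,1,1,1,1,1,1).

Reading off H_k = ker ∂_k / im ∂_{k+1}:

  H_0: rank C_0 − rank ∂_1 = 9 − 8 = 1, and the invariant factors of ∂_1 are all 1, so H_0 ≅ Z.
  H_1: rank ker ∂_1 − rank ∂_2 = (27 − 8) − 17 = 2, and the invariant factors of ∂_2 are all 1, so H_1 ≅ Z^2.
  H_2: rank ker ∂_2 − rank ∂_3 = (18 − 17) − 0 = 1, and there is no ∂_3, so H_2 ≅ Z.

(K is a triangulation of the torus T^2.)

H_0 = Z,  H_1 = Z^2,  H_2 = Z.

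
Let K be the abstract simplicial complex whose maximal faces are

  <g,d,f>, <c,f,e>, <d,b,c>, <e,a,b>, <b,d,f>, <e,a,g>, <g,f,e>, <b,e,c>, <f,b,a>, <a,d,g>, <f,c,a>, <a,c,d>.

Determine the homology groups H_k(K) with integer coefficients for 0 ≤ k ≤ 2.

Fix the vertex order a < b < c < d < e < f < g and write every simplex with vertices in increasing order. Then dim K = 2 and the simplices of K are:

  0-simplices (7): a, b, c, d, e, f, g
  1-simplices (18): ab, ac, ad, ae, af, ag, bc, bd, be, bf, cd, ce, cf, df, dg, ef, eg, fg
  2-simplices (12): abe, abf, acd, acf, adg, aeg, bcd, bce, bdf, cef, dfg, efg

giving chain groups C_0 ≅ Z^7, C_1 ≅ Z^18, C_2 ≅ Z^12.

∂_1: C_1 → C_0 is given by ∂[p,q] = [q] − [p]. For instance
  ∂ac = c − a.
This gives a 7×18 integer matrix of rank 6; reducing to Smith normal form yields diagonal entries (1,1,1,1,1,1).

∂_2: C_2 → C_1 acts by ∂[p,q,r] = [q,r] − [p,r] + [p,q]. For instance
  ∂adg = dg − ag + ad,
  ∂bcd = cd − bd + bc.
As a 18×12 matrix over Z this has rank 12, with invariant factors (1,1,1,1,1,1,1,1,1,1,1,2).

From H_k ≅ ker(∂_k) / im(∂_{k+1}) we obtain:

  H_0: rank C_0 − rank ∂_1 = 7 − 6 = 1, and the invariant factors of ∂_1 are all 1, so H_0 ≅ Z.
  H_1: rank ker ∂_1 − rank ∂_2 = (18 − 6) − 12 = 0, and ∂_2 has invariant factor 2 > 1, so H_1 ≅ Z/2.
  H_2: rank ker ∂_2 − rank ∂_3 = (12 − 12) − 0 = 0, and there is no ∂_3, so H_2 ≅ 0.

As a check, the Euler characteristic is 7 − 18 + 12 = 1, which agrees with 1 − 0 + 0 = 1.

H_0 = Z,  H_1 = Z/2,  H_2 = 0.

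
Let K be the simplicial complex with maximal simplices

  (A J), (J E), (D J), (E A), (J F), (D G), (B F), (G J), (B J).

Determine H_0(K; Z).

We work with the vertex ordering A < B < D < E < F < G < J. The simplices of K, each written with vertices in increasing order, are:

  0-simplices (7): A, B, D, E, F, G, J
  1-simplices (9): AE, AJ, BF, BJ, DG, DJ, EJ, FJ, GJ

Hence C_0 ≅ Z^7, C_1 ≅ Z^9.

Boundary ∂_1: C_1 → C_0 is given by ∂[p,q] = [q] − [p]. For instance
  ∂DG = G − D.
The resulting 7×9 matrix has rank 6, and its Smith normal form has invariant factors (1,1,1,1,1,1).

Now H_k = ker ∂_k / im ∂_{k+1}, so:

  H_0: rank C_0 − rank ∂_1 = 7 − 6 = 1, and the invariant factors of ∂_1 are all 1, so H_0 = Z.

H_0 ≅ Z.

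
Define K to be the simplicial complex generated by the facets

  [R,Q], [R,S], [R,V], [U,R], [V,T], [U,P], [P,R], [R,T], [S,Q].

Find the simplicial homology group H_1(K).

Order the vertices as P < Q < R < S < T < U < V. Listing each simplex with vertices in this order, K has dimension 1 with simplices:

  0-simplices (7): P, Q, R, S, T, U, V
  1-simplices (9): PR, PU, QR, QS, RS, RT, RU, RV, TV

Hence C_0 ≅ Z^7, C_1 ≅ Z^9.

∂_1: C_1 → C_0 is given by ∂[p,q] = [q] − [p]. For instance
  ∂RT = T − R.
This gives a 7×9 integer matrix of rank 6; reducing to Smith normal form yields diagonal entries (1,1,1,1,1,1).

Computing H_k = (kernel of ∂_k) / (image of ∂_{k+1}):

  H_1: rank ker ∂_1 − rank ∂_2 = (9 − 6) − 0 = 3, and there is no ∂_2, so H_1 ≅ Z^3.

H_1 = Z^3.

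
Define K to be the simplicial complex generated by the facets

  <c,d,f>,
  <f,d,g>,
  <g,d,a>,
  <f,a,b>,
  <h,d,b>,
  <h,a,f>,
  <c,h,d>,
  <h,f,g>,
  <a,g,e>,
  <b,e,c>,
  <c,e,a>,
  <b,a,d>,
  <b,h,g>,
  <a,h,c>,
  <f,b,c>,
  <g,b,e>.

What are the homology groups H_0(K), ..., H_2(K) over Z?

Order the vertices as a < b < c < d < e < f < g < h. Listing each simplex with vertices in this order, K has dimension 2 with simplices:

  0-simplices (8): a, b, c, d, e, f, g, h
  1-simplices (24): ab, ac, ad, ae, af, ag, ah, bc, bd, be, bf, bg, bh, cd, ce, cf, ch, df, dg, dh, eg, fg, fh, gh
  2-simplices (16): abd, abf, ace, ach, adg, aeg, afh, bce, bcf, bdh, beg, bgh, cdf, cdh, dfg, fgh

giving chain groups C_0 ≅ Z^8, C_1 ≅ Z^24, C_2 ≅ Z^16.

Boundary ∂_1: C_1 → C_0 is given by ∂[p,q] = [q] − [p].
As a 8×24 matrix over Z this has rank 7, with invariant factors (1,1,1,1,1,1,1).

Boundary ∂_2: C_2 → C_1 acts by ∂[p,q,r] = [q,r] − [p,r] + [p,q]. For instance
  ∂ace = ce − ae + ac,
  ∂cdh = dh − ch + cd.
The 24×16 boundary matrix has rank 15 and Smith normal form diag(1,1,1,1,1,1,1,1,1,1,1,1,1,1,1).

Computing H_k = (kernel of ∂_k) / (image of ∂_{k+1}):

  H_0: rank C_0 − rank ∂_1 = 8 − 7 = 1, and the invariant factors of ∂_1 are all 1, so H_0 = Z.
  H_1: rank ker ∂_1 − rank ∂_2 = (24 − 7) − 15 = 2, and the invariant factors of ∂_2 are all 1, so H_1 = Z^2.
  H_2: rank ker ∂_2 − rank ∂_3 = (16 − 15) − 0 = 1, and there is no ∂_3, so H_2 = Z.

As a check, the Euler characteristic is 8 − 24 + 16 = 0, which agrees with 1 − 2 + 1 = 0.
(K is a triangulation of the torus T^2.)

H_0 ≅ Z,  H_1 ≅ Z^2,  H_2 ≅ Z.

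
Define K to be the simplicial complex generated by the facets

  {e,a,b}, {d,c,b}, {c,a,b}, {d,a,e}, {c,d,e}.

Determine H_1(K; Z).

Take the total order a < b < c < d < e on the vertex set. Then K (dimension 2) consists of the simplices:

  0-simplices (5): a, b, c, d, e
  1-simplices (10): ab, ac, ad, ae, bc, bd, be, cd, ce, de
  2-simplices (5): abc, abe, ade, bcd, cde

giving chain groups C_0 ≅ Z^5, C_1 ≅ Z^10, C_2 ≅ Z^5.

Boundary ∂_1: C_1 → C_0 sends each edge [p,q] (with p < q) to q − p.
This gives a 5×10 integer matrix of rank 4; reducing to Smith normal form yields diagonal entries (1,1,1,1).

The boundary map ∂_2: C_2 → C_1 acts by ∂[p,q,r] = [q,r] − [p,r] + [p,q]. For instance
  ∂abc = bc − ac + ab,
  ∂bcd = cd − bd + bc.
The resulting 10×5 matrix has rank 5, and its Smith normal form has invariant factors (1,1,1,1,1).

Reading off H_k = ker ∂_k / im ∂_{k+1}:

  H_1: rank ker ∂_1 − rank ∂_2 = (10 − 4) − 5 = 1, and the invariant factors of ∂_2 are all 1, so H_1 ≅ Z.

(K is a triangulation of the Möbius band.)

H_1 ≅ Z.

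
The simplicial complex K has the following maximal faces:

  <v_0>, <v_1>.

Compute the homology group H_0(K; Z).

Order the vertices as v_0 < v_1. Listing each simplex with vertices in this order, K has dimension 0 with simplices:

  0-simplices (2): [v_0], [v_1]

so the chain groups are C_0 ≅ Z^2.

Computing H_k = (kernel of ∂_k) / (image of ∂_{k+1}):

  H_0: rank C_0 − rank ∂_1 = 2 − 0 = 2, and there is no ∂_1, so H_0 ≅ Z^2.

(K is a triangulation of a set of 2 points.)

H_0 ≅ Z^2.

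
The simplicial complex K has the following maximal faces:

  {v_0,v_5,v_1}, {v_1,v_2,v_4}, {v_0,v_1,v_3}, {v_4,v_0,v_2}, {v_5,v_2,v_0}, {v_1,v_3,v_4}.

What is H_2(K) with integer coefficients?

H_2 = 0.

Fix the vertex order v_0 < v_1 < v_2 < v_3 < v_4 < v_5 and write every simplex with vertices in increasing order. Then dim K = 2 and the simplices of K are:

  0-simplices (6): [v_0], [v_1], [v_2], [v_3], [v_4], [v_5]
  1-simplices (12): [v_0,v_1], [v_0,v_2], [v_0,v_3], [v_0,v_4], [v_0,v_5], [v_1,v_2], [v_1,v_3], [v_1,v_4], [v_1,v_5], [v_2,v_4], [v_2,v_5], [v_3,v_4]
  2-simplices (6): [v_0,v_1,v_3], [v_0,v_1,v_5], [v_0,v_2,v_4], [v_0,v_2,v_5], [v_1,v_2,v_4], [v_1,v_3,v_4]

so the chain groups are C_0 ≅ Z^6, C_1 ≅ Z^12, C_2 ≅ Z^6.

Boundary ∂_1: C_1 → C_0 maps an edge to its endpoints' difference, ∂[p,q] = q − p. For instance
  ∂[v_0,v_1] = [v_1] − [v_0].
As a 6×12 matrix over Z this has rank 5, with invariant factors (1,1,1,1,1).

The boundary map ∂_2: C_2 → C_1 sends each 2-simplex [p,q,r] to [q,r] − [p,r] + [p,q]. For instance
  ∂[v_0,v_2,v_5] = [v_2,v_5] − [v_0,v_5] + [v_0,v_2],
  ∂[v_0,v_2,v_4] = [v_2,v_4] − [v_0,v_4] + [v_0,v_2].
As a 12×6 matrix over Z this has rank 6, with invariant factors (1,1,1,1,1,1).

Reading off H_k = ker ∂_k / im ∂_{k+1}:

  H_2: rank ker ∂_2 − rank ∂_3 = (6 − 6) − 0 = 0, and there is no ∂_3, so H_2 ≅ 0.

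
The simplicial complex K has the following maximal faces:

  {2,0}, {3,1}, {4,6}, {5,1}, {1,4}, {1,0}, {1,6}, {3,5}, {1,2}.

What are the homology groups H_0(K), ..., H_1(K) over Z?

Fix the vertex order 0 < 1 < 2 < 3 < 4 < 5 < 6 and write every simplex with vertices in increasing order. Then dim K = 1 and the simplices of K are:

  0-simplices (7): [0], [1], [2], [3], [4], [5], [6]
  1-simplices (9): [0,1], [0,2], [1,2], [1,3], [1,4], [1,5], [1,6], [3,5], [4,6]

so the chain groups are C_0 ≅ Z^7, C_1 ≅ Z^9.

The boundary map ∂_1: C_1 → C_0 sends each edge [p,q] (with p < q) to q − p.
The resulting 7×9 matrix has rank 6, and its Smith normal form has invariant factors (1,1,1,1,1,1).

From H_k ≅ ker(∂_k) / im(∂_{k+1}) we obtain:

  H_0: rank C_0 − rank ∂_1 = 7 − 6 = 1, and the invariant factors of ∂_1 are all 1, so H_0 = Z.
  H_1: rank ker ∂_1 − rank ∂_2 = (9 − 6) − 0 = 3, and there is no ∂_2, so H_1 = Z^3.

H_0 ≅ Z,  H_1 ≅ Z^3.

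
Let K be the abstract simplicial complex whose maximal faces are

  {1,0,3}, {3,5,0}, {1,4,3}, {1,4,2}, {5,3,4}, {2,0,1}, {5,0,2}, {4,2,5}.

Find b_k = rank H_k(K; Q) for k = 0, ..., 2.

We work with the vertex ordering 0 < 1 < 2 < 3 < 4 < 5. The simplices of K, each written with vertices in increasing order, are:

  0-simplices (6): [0], [1], [2], [3], [4], [5]
  1-simplices (12): [0,1], [0,2], [0,3], [0,5], [1,2], [1,3], [1,4], [2,4], [2,5], [3,4], [3,5], [4,5]
  2-simplices (8): [0,1,2], [0,1,3], [0,2,5], [0,3,5], [1,2,4], [1,3,4], [2,4,5], [3,4,5]

so the chain groups are C_0 ≅ Z^6, C_1 ≅ Z^12, C_2 ≅ Z^8.

Boundary ∂_1: C_1 → C_0 maps an edge to its endpoints' difference, ∂[p,q] = q − p. For instance
  ∂[1,4] = [4] − [1].
As a 6×12 matrix over Z this has rank 5, with invariant factors (1,1,1,1,1).

The boundary map ∂_2: C_2 → C_1 maps a triangle to the signed sum of its edges. For instance
  ∂[1,3,4] = [3,4] − [1,4] + [1,3],
  ∂[0,1,3] = [1,3] − [0,3] + [0,1].
The resulting 12×8 matrix has rank 7, and its Smith normal form has invariant factors (1,1,1,1,1,1,1).

Now H_k = ker ∂_k / im ∂_{k+1}, so:

  H_0: rank C_0 − rank ∂_1 = 6 − 5 = 1, and the invariant factors of ∂_1 are all 1, so H_0 = Z.
  H_1: rank ker ∂_1 − rank ∂_2 = (12 − 5) − 7 = 0, and the invariant factors of ∂_2 are all 1, so H_1 = 0.
  H_2: rank ker ∂_2 − rank ∂_3 = (8 − 7) − 0 = 1, and there is no ∂_3, so H_2 = Z.

(K is a triangulation of the 2-sphere S^2.)

Hence the Betti numbers are b_0 = 1, b_1 = 0, b_2 = 1.

b_0 = 1, b_1 = 0, b_2 = 1.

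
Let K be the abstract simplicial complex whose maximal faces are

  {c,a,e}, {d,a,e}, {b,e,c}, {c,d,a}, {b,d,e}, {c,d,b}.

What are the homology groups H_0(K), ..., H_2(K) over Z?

H_0 = Z,  H_1 = 0,  H_2 = Z.

K has 5 vertices, 9 edges, 6 triangles.
rank ∂_0 = 0, rank ∂_1 = 4 ⇒ b_0 = 5 − 0 − 4 = 1; all invariant factors of ∂_1 are 1 so no torsion. So H_0 = Z.
rank ∂_1 = 4, rank ∂_2 = 5 ⇒ b_1 = 9 − 4 − 5 = 0; all invariant factors of ∂_2 are 1 so no torsion. So H_1 = 0.
rank ∂_2 = 5, rank ∂_3 = 0 ⇒ b_2 = 6 − 5 − 0 = 1. So H_2 = Z.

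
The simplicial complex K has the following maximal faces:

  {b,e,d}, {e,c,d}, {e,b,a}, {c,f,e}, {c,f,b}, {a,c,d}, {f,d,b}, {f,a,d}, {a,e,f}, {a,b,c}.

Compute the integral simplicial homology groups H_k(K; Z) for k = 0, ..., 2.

H_0 = Z,  H_1 = Z/2,  H_2 = 0.

Order the vertices as a < b < c < d < e < f. Listing each simplex with vertices in this order, K has dimension 2 with simplices:

  0-simplices (6): a, b, c, d, e, f
  1-simplices (15): ab, ac, ad, ae, af, bc, bd, be, bf, cd, ce, cf, de, df, ef
  2-simplices (10): abc, abe, acd, adf, aef, bcf, bde, bdf, cde, cef

so the chain groups are C_0 ≅ Z^6, C_1 ≅ Z^15, C_2 ≅ Z^10.

Boundary ∂_1: C_1 → C_0 maps an edge to its endpoints' difference, ∂[p,q] = q − p. For instance
  ∂ac = c − a.
This gives a 6×15 integer matrix of rank 5; reducing to Smith normal form yields diagonal entries (1,1,1,1,1).

The boundary map ∂_2: C_2 → C_1 acts by ∂[p,q,r] = [q,r] − [p,r] + [p,q]. For instance
  ∂acd = cd − ad + ac,
  ∂bcf = cf − bf + bc.
The resulting 15×10 matrix has rank 10, and its Smith normal form has invariant factors (1,1,1,1,1,1,1,1,1,2).

Computing H_k = (kernel of ∂_k) / (image of ∂_{k+1}):

  H_0: rank C_0 − rank ∂_1 = 6 − 5 = 1, and the invariant factors of ∂_1 are all 1, so H_0 ≅ Z.
  H_1: rank ker ∂_1 − rank ∂_2 = (15 − 5) − 10 = 0, and ∂_2 has invariant factor 2 > 1, so H_1 ≅ Z/2.
  H_2: rank ker ∂_2 − rank ∂_3 = (10 − 10) − 0 = 0, and there is no ∂_3, so H_2 ≅ 0.

As a check, the Euler characteristic is 6 − 15 + 10 = 1, which agrees with 1 − 0 + 0 = 1.
(K is a triangulation of the real projective plane RP^2.)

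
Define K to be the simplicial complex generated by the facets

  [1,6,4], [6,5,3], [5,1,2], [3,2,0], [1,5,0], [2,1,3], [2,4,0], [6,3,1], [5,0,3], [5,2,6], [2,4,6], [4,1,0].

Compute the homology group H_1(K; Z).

H_1 = Z/2Z.

Fix the vertex order 0 < 1 < 2 < 3 < 4 < 5 < 6 and write every simplex with vertices in increasing order. Then dim K = 2 and the simplices of K are:

  0-simplices (7): [0], [1], [2], [3], [4], [5], [6]
  1-simplices (18): [0,1], [0,2], [0,3], [0,4], [0,5], [1,2], [1,3], [1,4], [1,5], [1,6], [2,3], [2,4], [2,5], [2,6], [3,5], [3,6], [4,6], [5,6]
  2-simplices (12): [0,1,4], [0,1,5], [0,2,3], [0,2,4], [0,3,5], [1,2,3], [1,2,5], [1,3,6], [1,4,6], [2,4,6], [2,5,6], [3,5,6]

giving chain groups C_0 ≅ Z^7, C_1 ≅ Z^18, C_2 ≅ Z^12.

∂_1: C_1 → C_0 is given by ∂[p,q] = [q] − [p]. For instance
  ∂[3,5] = [5] − [3].
The 7×18 boundary matrix has rank 6 and Smith normal form diag(1,1,1,1,1,1).

∂_2: C_2 → C_1 sends each 2-simplex [p,q,r] to [q,r] − [p,r] + [p,q]. For instance
  ∂[1,4,6] = [4,6] − [1,6] + [1,4],
  ∂[0,3,5] = [3,5] − [0,5] + [0,3].
The resulting 18×12 matrix has rank 12, and its Smith normal form has invariant factors (1,1,1,1,1,1,1,1,1,1,1,2).

Now H_k = ker ∂_k / im ∂_{k+1}, so:

  H_1: rank ker ∂_1 − rank ∂_2 = (18 − 6) − 12 = 0, and ∂_2 has invariant factor 2 > 1, so H_1 ≅ Z/2Z.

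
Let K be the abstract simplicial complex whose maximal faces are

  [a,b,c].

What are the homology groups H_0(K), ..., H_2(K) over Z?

Fix the vertex order a < b < c and write every simplex with vertices in increasing order. Then dim K = 2 and the simplices of K are:

  0-simplices (3): a, b, c
  1-simplices (3): ab, ac, bc
  2-simplices (1): abc

Hence C_0 ≅ Z^3, C_1 ≅ Z^3, C_2 ≅ Z^1.

∂_1: C_1 → C_0 sends each edge [p,q] (with p < q) to q − p.
The resulting 3×3 matrix has rank 2, and its Smith normal form has invariant factors (1,1).

The boundary map ∂_2: C_2 → C_1 maps a triangle to the signed sum of its edges. For instance
  ∂abc = bc − ac + ab.
The 3×1 boundary matrix has rank 1 and Smith normal form diag(1).

Reading off H_k = ker ∂_k / im ∂_{k+1}:

  H_0: rank C_0 − rank ∂_1 = 3 − 2 = 1, and the invariant factors of ∂_1 are all 1, so H_0 = Z.
  H_1: rank ker ∂_1 − rank ∂_2 = (3 − 2) − 1 = 0, and the invariant factors of ∂_2 are all 1, so H_1 = 0.
  H_2: rank ker ∂_2 − rank ∂_3 = (1 − 1) − 0 = 0, and there is no ∂_3, so H_2 = 0.

(K is a triangulation of the 2-simplex.)

H_0 = Z,  H_1 = 0,  H_2 = 0.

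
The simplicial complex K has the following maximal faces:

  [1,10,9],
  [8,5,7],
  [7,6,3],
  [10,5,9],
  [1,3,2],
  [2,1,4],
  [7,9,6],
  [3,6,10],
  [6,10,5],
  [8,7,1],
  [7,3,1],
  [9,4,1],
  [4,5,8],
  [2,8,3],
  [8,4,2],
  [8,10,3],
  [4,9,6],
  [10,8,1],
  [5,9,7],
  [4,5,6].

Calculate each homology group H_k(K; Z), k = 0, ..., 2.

We work with the vertex ordering 1 < 2 < 3 < 4 < 5 < 6 < 7 < 8 < 9 < 10. The simplices of K, each written with vertices in increasing order, are:

  0-simplices (10): [1], [2], [3], [4], [5], [6], [7], [8], [9], [10]
  1-simplices (30): (30 of them)
  2-simplices (20): (20 of them)

giving chain groups C_0 ≅ Z^10, C_1 ≅ Z^30, C_2 ≅ Z^20.

Boundary ∂_1: C_1 → C_0 maps an edge to its endpoints' difference, ∂[p,q] = q − p.
This gives a 10×30 integer matrix of rank 9; reducing to Smith normal form yields diagonal entries (1,1,1,1,1,1,1,1,1).

Boundary ∂_2: C_2 → C_1 sends each 2-simplex [p,q,r] to [q,r] − [p,r] + [p,q]. For instance
  ∂[1,9,10] = [9,10] − [1,10] + [1,9],
  ∂[5,9,10] = [9,10] − [5,10] + [5,9].
This gives a 30×20 integer matrix of rank 20; reducing to Smith normal form yields diagonal entries (1,1,1,1,1,1,1,1,1,1,1,1,1,1,1,1,1,1,1,2).

Now H_k = ker ∂_k / im ∂_{k+1}, so:

  H_0: rank C_0 − rank ∂_1 = 10 − 9 = 1, and the invariant factors of ∂_1 are all 1, so H_0 ≅ Z.
  H_1: rank ker ∂_1 − rank ∂_2 = (30 − 9) − 20 = 1, and ∂_2 has invariant factor 2 > 1, so H_1 ≅ Z ⊕ Z_2.
  H_2: rank ker ∂_2 − rank ∂_3 = (20 − 20) − 0 = 0, and there is no ∂_3, so H_2 ≅ 0.

As a check, the Euler characteristic is 10 − 30 + 20 = 0, which agrees with 1 − 1 + 0 = 0.

H_0 = Z,  H_1 = Z ⊕ Z_2,  H_2 = 0.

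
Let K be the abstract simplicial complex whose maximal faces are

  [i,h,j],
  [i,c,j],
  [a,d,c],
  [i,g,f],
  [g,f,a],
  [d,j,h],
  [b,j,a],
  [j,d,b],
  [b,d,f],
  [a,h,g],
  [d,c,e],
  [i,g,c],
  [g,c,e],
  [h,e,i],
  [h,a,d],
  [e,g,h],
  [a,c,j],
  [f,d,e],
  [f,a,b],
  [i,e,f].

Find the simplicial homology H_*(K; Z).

K has 10 vertices, 30 edges, 20 triangles.
rank ∂_0 = 0, rank ∂_1 = 9 ⇒ b_0 = 10 − 0 − 9 = 1; all invariant factors of ∂_1 are 1 so no torsion. So H_0 ≅ Z.
rank ∂_1 = 9, rank ∂_2 = 20 ⇒ b_1 = 30 − 9 − 20 = 1; ∂_2 has invariant factor(s) [2] giving torsion. So H_1 ≅ Z ⊕ Z_2.
rank ∂_2 = 20, rank ∂_3 = 0 ⇒ b_2 = 20 − 20 − 0 = 0. So H_2 ≅ 0.

H_0 = Z,  H_1 = Z ⊕ Z_2,  H_2 = 0.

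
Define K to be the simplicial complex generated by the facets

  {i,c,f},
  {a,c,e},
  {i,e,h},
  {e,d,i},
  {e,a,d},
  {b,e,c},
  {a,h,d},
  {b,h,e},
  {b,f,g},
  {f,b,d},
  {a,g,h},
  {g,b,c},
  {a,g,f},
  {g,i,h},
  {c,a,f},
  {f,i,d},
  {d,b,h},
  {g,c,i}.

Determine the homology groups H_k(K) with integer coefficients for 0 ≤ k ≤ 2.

H_0 = Z,  H_1 = Z ⊕ Z/2,  H_2 = 0.

Order the vertices as a < b < c < d < e < f < g < h < i. Listing each simplex with vertices in this order, K has dimension 2 with simplices:

  0-simplices (9): a, b, c, d, e, f, g, h, i
  1-simplices (27): ac, ad, ae, af, ag, ah, bc, bd, be, bf, bg, bh, ce, cf, cg, ci, de, df, dh, di, eh, ei, fg, fi, gh, gi, hi
  2-simplices (18): ace, acf, ade, adh, afg, agh, bce, bcg, bdf, bdh, beh, bfg, cfi, cgi, dei, dfi, ehi, ghi

giving chain groups C_0 ≅ Z^9, C_1 ≅ Z^27, C_2 ≅ Z^18.

∂_1: C_1 → C_0 is given by ∂[p,q] = [q] − [p]. For instance
  ∂ah = h − a.
The 9×27 boundary matrix has rank 8 and Smith normal form diag(1,1,1,1,1,1,1,1).

∂_2: C_2 → C_1 sends each 2-simplex [p,q,r] to [q,r] − [p,r] + [p,q]. For instance
  ∂dei = ei − di + de,
  ∂ghi = hi − gi + gh.
This gives a 27×18 integer matrix of rank 18; reducing to Smith normal form yields diagonal entries (1,1,1,1,1,1,1,1,1,1,1,1,1,1,1,1,1,2).

Now H_k = ker ∂_k / im ∂_{k+1}, so:

  H_0: rank C_0 − rank ∂_1 = 9 − 8 = 1, and the invariant factors of ∂_1 are all 1, so H_0 = Z.
  H_1: rank ker ∂_1 − rank ∂_2 = (27 − 8) − 18 = 1, and ∂_2 has invariant factor 2 > 1, so H_1 = Z ⊕ Z/2.
  H_2: rank ker ∂_2 − rank ∂_3 = (18 − 18) − 0 = 0, and there is no ∂_3, so H_2 = 0.

As a check, the Euler characteristic is 9 − 27 + 18 = 0, which agrees with 1 − 1 + 0 = 0.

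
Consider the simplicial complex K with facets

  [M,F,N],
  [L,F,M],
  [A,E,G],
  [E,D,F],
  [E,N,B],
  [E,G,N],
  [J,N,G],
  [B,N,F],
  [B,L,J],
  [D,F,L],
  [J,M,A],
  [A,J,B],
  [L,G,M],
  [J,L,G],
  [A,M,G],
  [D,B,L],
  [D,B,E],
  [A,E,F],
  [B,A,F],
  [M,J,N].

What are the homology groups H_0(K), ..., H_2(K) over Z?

H_0 = Z,  H_1 = Z ⊕ Z/2Z,  H_2 = 0.

Fix the vertex order A < B < D < E < F < G < J < L < M < N and write every simplex with vertices in increasing order. Then dim K = 2 and the simplices of K are:

  0-simplices (10): A, B, D, E, F, G, J, L, M, N
  1-simplices (30): AB, AE, AF, AG, AJ, AM, BD, BE, BF, BJ, BL, BN, DE, DF, DL, EF, EG, EN, FL, FM, FN, GJ, GL, GM, GN, JL, JM, JN, LM, MN
  2-simplices (20): ABF, ABJ, AEF, AEG, AGM, AJM, BDE, BDL, BEN, BFN, BJL, DEF, DFL, EGN, FLM, FMN, GJL, GJN, GLM, JMN

giving chain groups C_0 ≅ Z^10, C_1 ≅ Z^30, C_2 ≅ Z^20.

The boundary map ∂_1: C_1 → C_0 is given by ∂[p,q] = [q] − [p].
This gives a 10×30 integer matrix of rank 9; reducing to Smith normal form yields diagonal entries (1,1,1,1,1,1,1,1,1).

Boundary ∂_2: C_2 → C_1 sends each 2-simplex [p,q,r] to [q,r] − [p,r] + [p,q]. For instance
  ∂EGN = GN − EN + EG,
  ∂GLM = LM − GM + GL.
This gives a 30×20 integer matrix of rank 20; reducing to Smith normal form yields diagonal entries (1,1,1,1,1,1,1,1,1,1,1,1,1,1,1,1,1,1,1,2).

Now H_k = ker ∂_k / im ∂_{k+1}, so:

  H_0: rank C_0 − rank ∂_1 = 10 − 9 = 1, and the invariant factors of ∂_1 are all 1, so H_0 = Z.
  H_1: rank ker ∂_1 − rank ∂_2 = (30 − 9) − 20 = 1, and ∂_2 has invariant factor 2 > 1, so H_1 = Z ⊕ Z/2Z.
  H_2: rank ker ∂_2 − rank ∂_3 = (20 − 20) − 0 = 0, and there is no ∂_3, so H_2 = 0.

(K is a triangulation of the Klein bottle.)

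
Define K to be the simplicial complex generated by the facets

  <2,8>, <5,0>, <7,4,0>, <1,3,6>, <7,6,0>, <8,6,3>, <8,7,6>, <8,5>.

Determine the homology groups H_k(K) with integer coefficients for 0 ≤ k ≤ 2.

K has 9 vertices, 14 edges, 5 triangles.
rank ∂_0 = 0, rank ∂_1 = 8 ⇒ b_0 = 9 − 0 − 8 = 1; all invariant factors of ∂_1 are 1 so no torsion. So H_0 ≅ Z.
rank ∂_1 = 8, rank ∂_2 = 5 ⇒ b_1 = 14 − 8 − 5 = 1; all invariant factors of ∂_2 are 1 so no torsion. So H_1 ≅ Z.
rank ∂_2 = 5, rank ∂_3 = 0 ⇒ b_2 = 5 − 5 − 0 = 0. So H_2 ≅ 0.

H_0 ≅ Z,  H_1 ≅ Z,  H_2 = 0.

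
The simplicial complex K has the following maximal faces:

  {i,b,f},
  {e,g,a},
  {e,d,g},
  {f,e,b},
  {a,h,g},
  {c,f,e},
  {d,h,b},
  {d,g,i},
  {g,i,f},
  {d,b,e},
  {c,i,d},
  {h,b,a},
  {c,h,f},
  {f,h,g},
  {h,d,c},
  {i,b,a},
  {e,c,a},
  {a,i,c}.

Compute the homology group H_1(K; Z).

We work with the vertex ordering a < b < c < d < e < f < g < h < i. The simplices of K, each written with vertices in increasing order, are:

  0-simplices (9): a, b, c, d, e, f, g, h, i
  1-simplices (27): ab, ac, ae, ag, ah, ai, bd, be, bf, bh, bi, cd, ce, cf, ch, ci, de, dg, dh, di, ef, eg, fg, fh, fi, gh, gi
  2-simplices (18): abh, abi, ace, aci, aeg, agh, bde, bdh, bef, bfi, cdh, cdi, cef, cfh, deg, dgi, fgh, fgi

giving chain groups C_0 ≅ Z^9, C_1 ≅ Z^27, C_2 ≅ Z^18.

∂_1: C_1 → C_0 sends each edge [p,q] (with p < q) to q − p. For instance
  ∂ci = i − c.
The 9×27 boundary matrix has rank 8 and Smith normal form diag(1,1,1,1,1,1,1,1).

∂_2: C_2 → C_1 sends each 2-simplex [p,q,r] to [q,r] − [p,r] + [p,q]. For instance
  ∂deg = eg − dg + de,
  ∂cdi = di − ci + cd.
As a 27×18 matrix over Z this has rank 17, with invariant factors (1,1,1,1,1,1,1,1,1,1,1,1,1,1,1,1,1).

From H_k ≅ ker(∂_k) / im(∂_{k+1}) we obtain:

  H_1: rank ker ∂_1 − rank ∂_2 = (27 − 8) − 17 = 2, and the invariant factors of ∂_2 are all 1, so H_1 ≅ Z^2.

H_1 = Z^2.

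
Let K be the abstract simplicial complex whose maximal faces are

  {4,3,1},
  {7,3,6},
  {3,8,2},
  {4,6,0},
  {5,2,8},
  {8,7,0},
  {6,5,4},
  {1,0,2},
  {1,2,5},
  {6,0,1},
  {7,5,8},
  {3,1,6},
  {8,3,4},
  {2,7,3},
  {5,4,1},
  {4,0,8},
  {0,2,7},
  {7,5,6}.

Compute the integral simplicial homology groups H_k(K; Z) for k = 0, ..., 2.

H_0 = Z,  H_1 = Z ⊕ Z/2,  H_2 = 0.

K has 9 vertices, 27 edges, 18 triangles.
rank ∂_0 = 0, rank ∂_1 = 8 ⇒ b_0 = 9 − 0 − 8 = 1; all invariant factors of ∂_1 are 1 so no torsion. So H_0 ≅ Z.
rank ∂_1 = 8, rank ∂_2 = 18 ⇒ b_1 = 27 − 8 − 18 = 1; ∂_2 has invariant factor(s) [2] giving torsion. So H_1 ≅ Z ⊕ Z/2.
rank ∂_2 = 18, rank ∂_3 = 0 ⇒ b_2 = 18 − 18 − 0 = 0. So H_2 ≅ 0.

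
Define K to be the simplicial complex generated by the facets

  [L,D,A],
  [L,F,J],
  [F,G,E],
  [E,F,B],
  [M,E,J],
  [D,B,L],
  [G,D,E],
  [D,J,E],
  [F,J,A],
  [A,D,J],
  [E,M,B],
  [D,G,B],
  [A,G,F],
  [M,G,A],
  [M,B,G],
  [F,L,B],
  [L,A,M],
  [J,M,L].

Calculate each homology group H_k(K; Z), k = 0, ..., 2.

Fix the vertex order A < B < D < E < F < G < J < L < M and write every simplex with vertices in increasing order. Then dim K = 2 and the simplices of K are:

  0-simplices (9): A, B, D, E, F, G, J, L, M
  1-simplices (27): AD, AF, AG, AJ, AL, AM, BD, BE, BF, BG, BL, BM, DE, DG, DJ, DL, EF, EG, EJ, EM, FG, FJ, FL, GM, JL, JM, LM
  2-simplices (18): ADJ, ADL, AFG, AFJ, AGM, ALM, BDG, BDL, BEF, BEM, BFL, BGM, DEG, DEJ, EFG, EJM, FJL, JLM

Hence C_0 ≅ Z^9, C_1 ≅ Z^27, C_2 ≅ Z^18.

The boundary map ∂_1: C_1 → C_0 is given by ∂[p,q] = [q] − [p]. For instance
  ∂BG = G − B.
As a 9×27 matrix over Z this has rank 8, with invariant factors (1,1,1,1,1,1,1,1).

Boundary ∂_2: C_2 → C_1 sends each 2-simplex [p,q,r] to [q,r] − [p,r] + [p,q]. For instance
  ∂FJL = JL − FL + FJ,
  ∂BFL = FL − BL + BF.
This gives a 27×18 integer matrix of rank 18; reducing to Smith normal form yields diagonal entries (1,1,1,1,1,1,1,1,1,1,1,1,1,1,1,1,1,2).

From H_k ≅ ker(∂_k) / im(∂_{k+1}) we obtain:

  H_0: rank C_0 − rank ∂_1 = 9 − 8 = 1, and the invariant factors of ∂_1 are all 1, so H_0 ≅ Z.
  H_1: rank ker ∂_1 − rank ∂_2 = (27 − 8) − 18 = 1, and ∂_2 has invariant factor 2 > 1, so H_1 ≅ Z × Z/2.
  H_2: rank ker ∂_2 − rank ∂_3 = (18 − 18) − 0 = 0, and there is no ∂_3, so H_2 ≅ 0.

H_0 = Z,  H_1 = Z × Z/2,  H_2 = 0.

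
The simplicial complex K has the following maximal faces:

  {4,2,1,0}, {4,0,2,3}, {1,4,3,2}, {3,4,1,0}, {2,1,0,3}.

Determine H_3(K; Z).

Fix the vertex order 0 < 1 < 2 < 3 < 4 and write every simplex with vertices in increasing order. Then dim K = 3 and the simplices of K are:

  0-simplices (5): [0], [1], [2], [3], [4]
  1-simplices (10): [0,1], [0,2], [0,3], [0,4], [1,2], [1,3], [1,4], [2,3], [2,4], [3,4]
  2-simplices (10): [0,1,2], [0,1,3], [0,1,4], [0,2,3], [0,2,4], [0,3,4], [1,2,3], [1,2,4], [1,3,4], [2,3,4]
  3-simplices (5): [0,1,2,3], [0,1,2,4], [0,1,3,4], [0,2,3,4], [1,2,3,4]

so the chain groups are C_0 ≅ Z^5, C_1 ≅ Z^10, C_2 ≅ Z^10, C_3 ≅ Z^5.

The boundary map ∂_1: C_1 → C_0 sends each edge [p,q] (with p < q) to q − p.
The resulting 5×10 matrix has rank 4, and its Smith normal form has invariant factors (1,1,1,1).

The boundary map ∂_2: C_2 → C_1 acts by ∂[p,q,r] = [q,r] − [p,r] + [p,q]. For instance
  ∂[0,1,4] = [1,4] − [0,4] + [0,1],
  ∂[2,3,4] = [3,4] − [2,4] + [2,3].
The 10×10 boundary matrix has rank 6 and Smith normal form diag(1,1,1,1,1,1).

∂_3: C_3 → C_2 sends each 3-simplex σ to the alternating sum Σ_i (−1)^i (σ with its i-th vertex removed). For instance
  ∂[0,2,3,4] = [2,3,4] − [0,3,4] + [0,2,4] − [0,2,3],
  ∂[0,1,2,3] = [1,2,3] − [0,2,3] + [0,1,3] − [0,1,2].
The resulting 10×5 matrix has rank 4, and its Smith normal form has invariant factors (1,1,1,1).

Computing H_k = (kernel of ∂_k) / (image of ∂_{k+1}):

  H_3: rank ker ∂_3 − rank ∂_4 = (5 − 4) − 0 = 1, and there is no ∂_4, so H_3 ≅ Z.

(K is a triangulation of the 3-sphere S^3.)

H_3 = Z.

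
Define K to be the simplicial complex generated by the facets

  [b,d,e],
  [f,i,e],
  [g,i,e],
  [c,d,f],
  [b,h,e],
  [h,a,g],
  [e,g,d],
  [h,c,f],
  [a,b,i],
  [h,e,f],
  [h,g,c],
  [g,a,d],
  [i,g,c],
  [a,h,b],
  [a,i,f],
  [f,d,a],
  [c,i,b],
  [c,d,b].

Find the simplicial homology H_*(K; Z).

Fix the vertex order a < b < c < d < e < f < g < h < i and write every simplex with vertices in increasing order. Then dim K = 2 and the simplices of K are:

  0-simplices (9): a, b, c, d, e, f, g, h, i
  1-simplices (27): ab, ad, af, ag, ah, ai, bc, bd, be, bh, bi, cd, cf, cg, ch, ci, de, df, dg, ef, eg, eh, ei, fh, fi, gh, gi
  2-simplices (18): abh, abi, adf, adg, afi, agh, bcd, bci, bde, beh, cdf, cfh, cgh, cgi, deg, efh, efi, egi

so the chain groups are C_0 ≅ Z^9, C_1 ≅ Z^27, C_2 ≅ Z^18.

∂_1: C_1 → C_0 sends each edge [p,q] (with p < q) to q − p. For instance
  ∂be = e − b.
The resulting 9×27 matrix has rank 8, and its Smith normal form has invariant factors (1,1,1,1,1,1,1,1).

The boundary map ∂_2: C_2 → C_1 sends each 2-simplex [p,q,r] to [q,r] − [p,r] + [p,q]. For instance
  ∂bde = de − be + bd,
  ∂agh = gh − ah + ag.
As a 27×18 matrix over Z this has rank 17, with invariant factors (1,1,1,1,1,1,1,1,1,1,1,1,1,1,1,1,1).

Computing H_k = (kernel of ∂_k) / (image of ∂_{k+1}):

  H_0: rank C_0 − rank ∂_1 = 9 − 8 = 1, and the invariant factors of ∂_1 are all 1, so H_0 ≅ Z.
  H_1: rank ker ∂_1 − rank ∂_2 = (27 − 8) − 17 = 2, and the invariant factors of ∂_2 are all 1, so H_1 ≅ Z^2.
  H_2: rank ker ∂_2 − rank ∂_3 = (18 − 17) − 0 = 1, and there is no ∂_3, so H_2 ≅ Z.

As a check, the Euler characteristic is 9 − 27 + 18 = 0, which agrees with 1 − 2 + 1 = 0.
(K is a triangulation of the torus T^2.)

H_0 = Z,  H_1 = Z^2,  H_2 = Z.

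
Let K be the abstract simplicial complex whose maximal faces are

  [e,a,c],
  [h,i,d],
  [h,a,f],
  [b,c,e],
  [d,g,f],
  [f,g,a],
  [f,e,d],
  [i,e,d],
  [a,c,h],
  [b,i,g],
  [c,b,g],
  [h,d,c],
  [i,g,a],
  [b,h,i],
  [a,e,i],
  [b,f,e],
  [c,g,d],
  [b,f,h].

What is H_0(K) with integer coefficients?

Order the vertices as a < b < c < d < e < f < g < h < i. Listing each simplex with vertices in this order, K has dimension 2 with simplices:

  0-simplices (9): a, b, c, d, e, f, g, h, i
  1-simplices (27): ac, ae, af, ag, ah, ai, bc, be, bf, bg, bh, bi, cd, ce, cg, ch, de, df, dg, dh, di, ef, ei, fg, fh, gi, hi
  2-simplices (18): ace, ach, aei, afg, afh, agi, bce, bcg, bef, bfh, bgi, bhi, cdg, cdh, def, dei, dfg, dhi

giving chain groups C_0 ≅ Z^9, C_1 ≅ Z^27, C_2 ≅ Z^18.

Boundary ∂_1: C_1 → C_0 is given by ∂[p,q] = [q] − [p]. For instance
  ∂be = e − b.
The 9×27 boundary matrix has rank 8 and Smith normal form diag(1,1,1,1,1,1,1,1).

∂_2: C_2 → C_1 acts by ∂[p,q,r] = [q,r] − [p,r] + [p,q]. For instance
  ∂afg = fg − ag + af,
  ∂bce = ce − be + bc.
The 27×18 boundary matrix has rank 17 and Smith normal form diag(1,1,1,1,1,1,1,1,1,1,1,1,1,1,1,1,1).

Reading off H_k = ker ∂_k / im ∂_{k+1}:

  H_0: rank C_0 − rank ∂_1 = 9 − 8 = 1, and the invariant factors of ∂_1 are all 1, so H_0 ≅ Z.

H_0 = Z.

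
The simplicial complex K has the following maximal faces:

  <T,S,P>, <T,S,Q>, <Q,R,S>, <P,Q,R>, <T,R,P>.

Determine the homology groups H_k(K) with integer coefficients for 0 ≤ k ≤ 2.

Take the total order P < Q < R < S < T on the vertex set. Then K (dimension 2) consists of the simplices:

  0-simplices (5): P, Q, R, S, T
  1-simplices (10): PQ, PR, PS, PT, QR, QS, QT, RS, RT, ST
  2-simplices (5): PQR, PRT, PST, QRS, QST

so the chain groups are C_0 ≅ Z^5, C_1 ≅ Z^10, C_2 ≅ Z^5.

∂_1: C_1 → C_0 sends each edge [p,q] (with p < q) to q − p. For instance
  ∂QR = R − Q.
The 5×10 boundary matrix has rank 4 and Smith normal form diag(1,1,1,1).

Boundary ∂_2: C_2 → C_1 maps a triangle to the signed sum of its edges. For instance
  ∂QRS = RS − QS + QR,
  ∂QST = ST − QT + QS.
The 10×5 boundary matrix has rank 5 and Smith normal form diag(1,1,1,1,1).

Now H_k = ker ∂_k / im ∂_{k+1}, so:

  H_0: rank C_0 − rank ∂_1 = 5 − 4 = 1, and the invariant factors of ∂_1 are all 1, so H_0 ≅ Z.
  H_1: rank ker ∂_1 − rank ∂_2 = (10 − 4) − 5 = 1, and the invariant factors of ∂_2 are all 1, so H_1 ≅ Z.
  H_2: rank ker ∂_2 − rank ∂_3 = (5 − 5) − 0 = 0, and there is no ∂_3, so H_2 ≅ 0.

As a check, the Euler characteristic is 5 − 10 + 5 = 0, which agrees with 1 − 1 + 0 = 0.

H_0 = Z,  H_1 = Z,  H_2 = 0.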